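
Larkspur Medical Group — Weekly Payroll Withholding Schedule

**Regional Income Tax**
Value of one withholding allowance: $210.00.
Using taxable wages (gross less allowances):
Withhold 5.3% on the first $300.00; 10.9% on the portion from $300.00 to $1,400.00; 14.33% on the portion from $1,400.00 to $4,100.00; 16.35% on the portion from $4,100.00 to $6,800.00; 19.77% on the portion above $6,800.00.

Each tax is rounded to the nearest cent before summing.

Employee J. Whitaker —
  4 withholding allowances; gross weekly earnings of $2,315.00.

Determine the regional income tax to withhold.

$146.55

Regional Income Tax: taxable = $2,315.00 − 4×$210.00 = $1,475.00
  $135.80 + 14.33% × ($1,475.00 − $1,400.00) = $135.80 + 14.33% × $75.00 = $146.55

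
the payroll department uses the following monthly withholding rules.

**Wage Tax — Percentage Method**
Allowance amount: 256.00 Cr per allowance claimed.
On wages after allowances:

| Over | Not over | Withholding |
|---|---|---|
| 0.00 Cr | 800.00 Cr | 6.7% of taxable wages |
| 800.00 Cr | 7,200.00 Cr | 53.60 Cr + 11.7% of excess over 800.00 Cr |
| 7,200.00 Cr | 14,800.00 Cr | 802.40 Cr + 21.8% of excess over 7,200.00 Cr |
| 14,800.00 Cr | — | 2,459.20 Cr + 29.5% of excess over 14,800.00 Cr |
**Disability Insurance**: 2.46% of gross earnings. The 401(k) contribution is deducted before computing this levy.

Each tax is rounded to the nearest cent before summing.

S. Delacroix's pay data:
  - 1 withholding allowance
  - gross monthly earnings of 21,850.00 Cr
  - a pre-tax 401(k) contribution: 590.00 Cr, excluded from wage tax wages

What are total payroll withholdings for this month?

4,812.38 Cr

Wage Tax: taxable = 21,850.00 Cr − 590.00 Cr − 1×256.00 Cr = 21,004.00 Cr
  2,459.20 Cr + 29.5% × (21,004.00 Cr − 14,800.00 Cr) = 2,459.20 Cr + 29.5% × 6,204.00 Cr = 4,289.38 Cr
Disability Insurance: 2.46% × 21,260.00 Cr = 523.00 Cr
Total: 4,289.38 Cr + 523.00 Cr = 4,812.38 Cr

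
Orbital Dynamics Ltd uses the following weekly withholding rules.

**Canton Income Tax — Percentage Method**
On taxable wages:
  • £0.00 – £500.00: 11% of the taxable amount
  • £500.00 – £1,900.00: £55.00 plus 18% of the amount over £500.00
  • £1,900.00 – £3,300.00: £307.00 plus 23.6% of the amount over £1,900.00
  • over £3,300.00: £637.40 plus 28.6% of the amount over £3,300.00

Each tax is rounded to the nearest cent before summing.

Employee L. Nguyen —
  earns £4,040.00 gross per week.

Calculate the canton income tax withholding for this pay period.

Canton Income Tax: taxable = £4,040.00
  £637.40 + 28.6% × (£4,040.00 − £3,300.00) = £637.40 + 28.6% × £740.00 = £849.04

£849.04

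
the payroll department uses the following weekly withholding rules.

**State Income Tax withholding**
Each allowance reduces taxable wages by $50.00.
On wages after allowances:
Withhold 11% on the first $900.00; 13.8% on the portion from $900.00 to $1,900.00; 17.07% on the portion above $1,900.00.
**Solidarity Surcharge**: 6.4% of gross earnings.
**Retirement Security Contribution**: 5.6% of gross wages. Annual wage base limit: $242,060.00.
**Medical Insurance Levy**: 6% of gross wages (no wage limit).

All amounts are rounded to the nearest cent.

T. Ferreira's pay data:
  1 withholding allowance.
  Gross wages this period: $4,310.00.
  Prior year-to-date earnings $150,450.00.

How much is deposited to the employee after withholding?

$2,894.35

State Income Tax: taxable = $4,310.00 − 1×$50.00 = $4,260.00
  $237.00 + 17.07% × ($4,260.00 − $1,900.00) = $237.00 + 17.07% × $2,360.00 = $639.85
Solidarity Surcharge: 6.4% × $4,310.00 = $275.84
Retirement Security Contribution: 5.6% × $4,310.00 = $241.36
Medical Insurance Levy: 6% × $4,310.00 = $258.60
Total withheld: $639.85 + $275.84 + $241.36 + $258.60 = $1,415.65
Net pay: $4,310.00 − $1,415.65 = $2,894.35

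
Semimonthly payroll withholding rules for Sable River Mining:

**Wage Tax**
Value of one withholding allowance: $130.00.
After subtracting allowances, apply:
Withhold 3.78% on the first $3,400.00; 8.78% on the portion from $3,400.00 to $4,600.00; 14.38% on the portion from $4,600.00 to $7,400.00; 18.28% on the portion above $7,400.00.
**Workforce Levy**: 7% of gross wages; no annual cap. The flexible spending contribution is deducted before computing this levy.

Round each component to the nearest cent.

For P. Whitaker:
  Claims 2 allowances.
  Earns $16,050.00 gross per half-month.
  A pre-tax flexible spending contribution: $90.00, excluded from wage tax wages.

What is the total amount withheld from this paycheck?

$3,270.96

Wage Tax: taxable = $16,050.00 − $90.00 − 2×$130.00 = $15,700.00
  $636.52 + 18.28% × ($15,700.00 − $7,400.00) = $636.52 + 18.28% × $8,300.00 = $2,153.76
Workforce Levy: 7% × $15,960.00 = $1,117.20
Total: $2,153.76 + $1,117.20 = $3,270.96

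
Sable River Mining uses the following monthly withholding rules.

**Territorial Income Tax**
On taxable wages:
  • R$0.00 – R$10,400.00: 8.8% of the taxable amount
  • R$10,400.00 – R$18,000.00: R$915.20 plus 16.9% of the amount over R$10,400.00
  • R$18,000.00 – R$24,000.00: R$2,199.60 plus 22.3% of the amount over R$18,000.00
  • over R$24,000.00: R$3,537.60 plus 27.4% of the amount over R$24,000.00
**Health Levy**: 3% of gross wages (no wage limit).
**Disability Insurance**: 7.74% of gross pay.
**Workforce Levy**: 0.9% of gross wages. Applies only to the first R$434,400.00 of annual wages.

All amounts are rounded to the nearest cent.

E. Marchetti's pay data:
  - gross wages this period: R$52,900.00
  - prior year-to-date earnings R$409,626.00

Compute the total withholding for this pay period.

Territorial Income Tax: taxable = R$52,900.00
  R$3,537.60 + 27.4% × (R$52,900.00 − R$24,000.00) = R$3,537.60 + 27.4% × R$28,900.00 = R$11,456.20
Health Levy: 3% × R$52,900.00 = R$1,587.00
Disability Insurance: 7.74% × R$52,900.00 = R$4,094.46
Workforce Levy: cap R$434,400.00 − YTD R$409,626.00 = R$24,774.00 subject; 0.9% × R$24,774.00 = R$222.97
Total: R$11,456.20 + R$1,587.00 + R$4,094.46 + R$222.97 = R$17,360.63

R$17,360.63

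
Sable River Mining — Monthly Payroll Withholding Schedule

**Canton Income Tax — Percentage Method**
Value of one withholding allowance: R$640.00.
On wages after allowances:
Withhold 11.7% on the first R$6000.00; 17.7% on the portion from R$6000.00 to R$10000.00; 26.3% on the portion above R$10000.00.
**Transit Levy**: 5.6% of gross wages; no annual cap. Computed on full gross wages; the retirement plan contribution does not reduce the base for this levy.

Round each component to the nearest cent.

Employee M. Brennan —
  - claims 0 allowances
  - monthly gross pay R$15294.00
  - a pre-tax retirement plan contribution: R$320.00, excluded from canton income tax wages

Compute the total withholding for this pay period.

R$3574.62

Canton Income Tax: taxable = R$15294.00 − R$320.00 = R$14974.00
  R$1410.00 + 26.3% × (R$14974.00 − R$10000.00) = R$1410.00 + 26.3% × R$4974.00 = R$2718.16
Transit Levy: 5.6% × R$15294.00 = R$856.46
Total: R$2718.16 + R$856.46 = R$3574.62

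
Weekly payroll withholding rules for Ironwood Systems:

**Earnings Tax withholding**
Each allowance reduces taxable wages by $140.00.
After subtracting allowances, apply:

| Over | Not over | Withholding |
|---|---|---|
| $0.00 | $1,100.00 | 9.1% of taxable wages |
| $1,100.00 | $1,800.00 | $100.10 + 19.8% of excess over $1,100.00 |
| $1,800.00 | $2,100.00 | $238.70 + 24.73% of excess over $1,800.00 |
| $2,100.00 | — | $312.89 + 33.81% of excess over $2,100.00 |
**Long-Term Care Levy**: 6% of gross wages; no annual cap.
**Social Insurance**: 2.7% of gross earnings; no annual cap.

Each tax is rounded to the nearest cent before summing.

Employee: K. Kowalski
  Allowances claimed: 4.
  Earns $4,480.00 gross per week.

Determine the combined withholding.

$1,317.99

Earnings Tax: taxable = $4,480.00 − 4×$140.00 = $3,920.00
  $312.89 + 33.81% × ($3,920.00 − $2,100.00) = $312.89 + 33.81% × $1,820.00 = $928.23
Long-Term Care Levy: 6% × $4,480.00 = $268.80
Social Insurance: 2.7% × $4,480.00 = $120.96
Total: $928.23 + $268.80 + $120.96 = $1,317.99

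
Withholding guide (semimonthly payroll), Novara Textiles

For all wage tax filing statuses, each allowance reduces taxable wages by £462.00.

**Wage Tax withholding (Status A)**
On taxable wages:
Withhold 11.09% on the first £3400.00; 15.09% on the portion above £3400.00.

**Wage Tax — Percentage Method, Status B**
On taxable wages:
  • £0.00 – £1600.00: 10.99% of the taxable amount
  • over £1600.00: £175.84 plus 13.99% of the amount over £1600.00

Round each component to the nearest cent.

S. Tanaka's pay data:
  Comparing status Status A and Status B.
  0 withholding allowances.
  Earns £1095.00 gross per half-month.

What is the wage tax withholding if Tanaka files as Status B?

Wage Tax (Status B): taxable = £1095.00
  10.99% × £1095.00 = £120.34

£120.34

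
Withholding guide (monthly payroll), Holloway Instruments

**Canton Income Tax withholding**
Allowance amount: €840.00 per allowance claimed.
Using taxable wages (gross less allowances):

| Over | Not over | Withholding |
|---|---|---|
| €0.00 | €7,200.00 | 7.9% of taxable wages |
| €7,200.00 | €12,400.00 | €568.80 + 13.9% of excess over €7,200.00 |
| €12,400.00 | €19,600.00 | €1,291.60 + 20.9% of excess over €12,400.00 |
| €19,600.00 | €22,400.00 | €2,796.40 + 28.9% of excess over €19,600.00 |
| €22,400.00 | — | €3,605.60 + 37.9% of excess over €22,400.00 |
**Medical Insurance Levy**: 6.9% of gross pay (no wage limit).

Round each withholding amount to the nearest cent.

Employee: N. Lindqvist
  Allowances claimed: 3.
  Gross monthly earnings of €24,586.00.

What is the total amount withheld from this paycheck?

€5,205.50

Canton Income Tax: taxable = €24,586.00 − 3×€840.00 = €22,066.00
  €2,796.40 + 28.9% × (€22,066.00 − €19,600.00) = €2,796.40 + 28.9% × €2,466.00 = €3,509.07
Medical Insurance Levy: 6.9% × €24,586.00 = €1,696.43
Total: €3,509.07 + €1,696.43 = €5,205.50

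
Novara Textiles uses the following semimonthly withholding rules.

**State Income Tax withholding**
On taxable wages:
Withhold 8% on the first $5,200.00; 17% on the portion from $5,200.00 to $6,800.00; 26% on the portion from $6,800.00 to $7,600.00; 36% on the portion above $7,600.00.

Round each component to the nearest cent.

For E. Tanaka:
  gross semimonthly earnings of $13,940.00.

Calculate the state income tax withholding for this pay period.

$3,178.40

State Income Tax: taxable = $13,940.00
  $896.00 + 36% × ($13,940.00 − $7,600.00) = $896.00 + 36% × $6,340.00 = $3,178.40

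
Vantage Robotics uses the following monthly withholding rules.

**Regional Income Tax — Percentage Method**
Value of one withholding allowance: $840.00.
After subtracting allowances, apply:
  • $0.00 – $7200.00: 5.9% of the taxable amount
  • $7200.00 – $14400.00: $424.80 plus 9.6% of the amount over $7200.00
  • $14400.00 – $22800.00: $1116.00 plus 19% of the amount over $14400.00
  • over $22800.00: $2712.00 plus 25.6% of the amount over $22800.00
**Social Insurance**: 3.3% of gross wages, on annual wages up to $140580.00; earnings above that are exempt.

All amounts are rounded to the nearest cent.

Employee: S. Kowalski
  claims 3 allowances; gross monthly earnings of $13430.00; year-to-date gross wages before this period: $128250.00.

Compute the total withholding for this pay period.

$1187.85

Regional Income Tax: taxable = $13430.00 − 3×$840.00 = $10910.00
  $424.80 + 9.6% × ($10910.00 − $7200.00) = $424.80 + 9.6% × $3710.00 = $780.96
Social Insurance: cap $140580.00 − YTD $128250.00 = $12330.00 subject; 3.3% × $12330.00 = $406.89
Total: $780.96 + $406.89 = $1187.85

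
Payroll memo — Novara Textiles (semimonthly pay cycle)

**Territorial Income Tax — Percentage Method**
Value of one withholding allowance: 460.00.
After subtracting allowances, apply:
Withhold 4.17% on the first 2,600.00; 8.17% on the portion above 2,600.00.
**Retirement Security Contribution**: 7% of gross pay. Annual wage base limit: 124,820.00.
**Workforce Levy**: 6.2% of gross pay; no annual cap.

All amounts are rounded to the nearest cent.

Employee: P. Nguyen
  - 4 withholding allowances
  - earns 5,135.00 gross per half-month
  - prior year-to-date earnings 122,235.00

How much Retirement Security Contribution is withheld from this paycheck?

180.95

Retirement Security Contribution: cap 124,820.00 − YTD 122,235.00 = 2,585.00 subject; 7% × 2,585.00 = 180.95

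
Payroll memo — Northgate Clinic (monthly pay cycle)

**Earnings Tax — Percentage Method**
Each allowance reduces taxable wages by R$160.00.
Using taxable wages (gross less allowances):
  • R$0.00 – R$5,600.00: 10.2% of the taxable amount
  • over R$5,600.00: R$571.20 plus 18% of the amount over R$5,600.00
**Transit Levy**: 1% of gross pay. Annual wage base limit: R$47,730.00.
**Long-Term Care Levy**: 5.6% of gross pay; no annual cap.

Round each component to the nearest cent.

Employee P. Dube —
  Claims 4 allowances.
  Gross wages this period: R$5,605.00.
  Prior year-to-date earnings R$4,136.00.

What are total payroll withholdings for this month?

R$876.36

Earnings Tax: taxable = R$5,605.00 − 4×R$160.00 = R$4,965.00
  10.2% × R$4,965.00 = R$506.43
Transit Levy: 1% × R$5,605.00 = R$56.05
Long-Term Care Levy: 5.6% × R$5,605.00 = R$313.88
Total: R$506.43 + R$56.05 + R$313.88 = R$876.36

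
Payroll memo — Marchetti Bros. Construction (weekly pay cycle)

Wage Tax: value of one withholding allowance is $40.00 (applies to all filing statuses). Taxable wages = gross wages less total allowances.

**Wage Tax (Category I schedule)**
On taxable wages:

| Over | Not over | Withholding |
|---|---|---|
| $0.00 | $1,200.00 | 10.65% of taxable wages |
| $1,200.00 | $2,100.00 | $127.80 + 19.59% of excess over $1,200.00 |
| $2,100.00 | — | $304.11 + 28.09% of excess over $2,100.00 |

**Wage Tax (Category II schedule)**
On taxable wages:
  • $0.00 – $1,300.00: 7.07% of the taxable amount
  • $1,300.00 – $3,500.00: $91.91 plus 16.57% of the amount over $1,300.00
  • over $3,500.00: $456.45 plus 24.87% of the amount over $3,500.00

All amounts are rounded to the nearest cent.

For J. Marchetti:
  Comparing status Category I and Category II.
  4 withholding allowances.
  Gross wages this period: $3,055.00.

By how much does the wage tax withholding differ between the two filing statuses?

$171.23

Wage Tax (Category I): taxable = $3,055.00 − 4×$40.00 = $2,895.00
  $304.11 + 28.09% × ($2,895.00 − $2,100.00) = $304.11 + 28.09% × $795.00 = $527.43
Wage Tax (Category II): taxable = $3,055.00 − 4×$40.00 = $2,895.00
  $91.91 + 16.57% × ($2,895.00 − $1,300.00) = $91.91 + 16.57% × $1,595.00 = $356.20
Difference: |$527.43 − $356.20| = $171.23 (higher under Category I)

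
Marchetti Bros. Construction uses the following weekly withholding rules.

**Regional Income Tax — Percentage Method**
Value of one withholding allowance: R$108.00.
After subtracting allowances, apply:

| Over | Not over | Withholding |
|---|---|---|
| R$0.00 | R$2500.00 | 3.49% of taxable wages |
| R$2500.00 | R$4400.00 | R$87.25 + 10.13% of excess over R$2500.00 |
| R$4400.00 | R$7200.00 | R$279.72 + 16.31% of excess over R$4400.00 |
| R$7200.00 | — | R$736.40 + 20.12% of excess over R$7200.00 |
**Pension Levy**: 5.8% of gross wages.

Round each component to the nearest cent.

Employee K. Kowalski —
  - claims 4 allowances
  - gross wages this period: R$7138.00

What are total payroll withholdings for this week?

R$1069.83

Regional Income Tax: taxable = R$7138.00 − 4×R$108.00 = R$6706.00
  R$279.72 + 16.31% × (R$6706.00 − R$4400.00) = R$279.72 + 16.31% × R$2306.00 = R$655.83
Pension Levy: 5.8% × R$7138.00 = R$414.00
Total: R$655.83 + R$414.00 = R$1069.83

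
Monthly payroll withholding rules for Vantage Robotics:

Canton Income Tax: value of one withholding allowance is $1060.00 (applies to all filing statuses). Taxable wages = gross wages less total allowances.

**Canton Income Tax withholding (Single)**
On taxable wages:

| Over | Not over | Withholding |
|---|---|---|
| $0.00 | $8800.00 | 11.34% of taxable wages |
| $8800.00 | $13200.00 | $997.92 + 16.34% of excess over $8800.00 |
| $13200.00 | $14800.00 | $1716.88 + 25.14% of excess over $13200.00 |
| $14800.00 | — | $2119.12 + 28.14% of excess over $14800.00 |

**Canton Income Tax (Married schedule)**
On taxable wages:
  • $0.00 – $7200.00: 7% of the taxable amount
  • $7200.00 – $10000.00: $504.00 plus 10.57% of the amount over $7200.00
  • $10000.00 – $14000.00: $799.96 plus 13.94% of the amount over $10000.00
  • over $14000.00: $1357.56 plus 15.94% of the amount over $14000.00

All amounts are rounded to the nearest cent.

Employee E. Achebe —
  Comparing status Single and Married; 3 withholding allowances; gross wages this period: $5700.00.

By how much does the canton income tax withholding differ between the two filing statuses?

$109.37

Canton Income Tax (Single): taxable = $5700.00 − 3×$1060.00 = $2520.00
  11.34% × $2520.00 = $285.77
Canton Income Tax (Married): taxable = $5700.00 − 3×$1060.00 = $2520.00
  7% × $2520.00 = $176.40
Difference: |$285.77 − $176.40| = $109.37 (higher under Single)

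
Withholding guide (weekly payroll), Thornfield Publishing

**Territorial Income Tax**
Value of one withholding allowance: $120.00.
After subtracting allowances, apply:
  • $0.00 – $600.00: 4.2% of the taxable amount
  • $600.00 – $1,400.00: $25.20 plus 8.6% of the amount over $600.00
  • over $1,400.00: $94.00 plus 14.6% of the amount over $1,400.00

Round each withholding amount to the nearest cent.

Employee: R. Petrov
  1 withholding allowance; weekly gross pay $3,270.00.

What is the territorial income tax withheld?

Territorial Income Tax: taxable = $3,270.00 − 1×$120.00 = $3,150.00
  $94.00 + 14.6% × ($3,150.00 − $1,400.00) = $94.00 + 14.6% × $1,750.00 = $349.50

$349.50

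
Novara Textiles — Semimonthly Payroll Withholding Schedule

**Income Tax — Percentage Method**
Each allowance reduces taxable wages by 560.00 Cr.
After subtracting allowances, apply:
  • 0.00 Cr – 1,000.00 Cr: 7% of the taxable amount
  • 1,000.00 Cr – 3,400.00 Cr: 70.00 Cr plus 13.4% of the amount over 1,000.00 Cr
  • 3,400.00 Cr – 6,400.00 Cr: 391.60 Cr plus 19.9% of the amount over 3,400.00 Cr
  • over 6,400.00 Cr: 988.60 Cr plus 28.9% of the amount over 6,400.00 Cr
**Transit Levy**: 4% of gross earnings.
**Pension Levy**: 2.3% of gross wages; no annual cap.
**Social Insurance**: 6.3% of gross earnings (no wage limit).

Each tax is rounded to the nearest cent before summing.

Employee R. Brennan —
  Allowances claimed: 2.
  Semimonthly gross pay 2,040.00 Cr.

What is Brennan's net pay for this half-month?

Income Tax: taxable = 2,040.00 Cr − 2×560.00 Cr = 920.00 Cr
  7% × 920.00 Cr = 64.40 Cr
Transit Levy: 4% × 2,040.00 Cr = 81.60 Cr
Pension Levy: 2.3% × 2,040.00 Cr = 46.92 Cr
Social Insurance: 6.3% × 2,040.00 Cr = 128.52 Cr
Total withheld: 64.40 Cr + 81.60 Cr + 46.92 Cr + 128.52 Cr = 321.44 Cr
Net pay: 2,040.00 Cr − 321.44 Cr = 1,718.56 Cr

1,718.56 Cr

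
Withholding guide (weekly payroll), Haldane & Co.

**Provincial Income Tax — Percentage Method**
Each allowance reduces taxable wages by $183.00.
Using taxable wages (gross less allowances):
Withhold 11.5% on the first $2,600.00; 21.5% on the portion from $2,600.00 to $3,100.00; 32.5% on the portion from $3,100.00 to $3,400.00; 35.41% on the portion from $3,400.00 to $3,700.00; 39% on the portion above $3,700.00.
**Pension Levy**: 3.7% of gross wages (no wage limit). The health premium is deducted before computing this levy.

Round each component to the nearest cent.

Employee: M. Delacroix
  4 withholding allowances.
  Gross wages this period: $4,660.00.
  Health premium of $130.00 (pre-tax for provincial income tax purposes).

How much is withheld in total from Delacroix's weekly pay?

Provincial Income Tax: taxable = $4,660.00 − $130.00 − 4×$183.00 = $3,798.00
  $610.23 + 39% × ($3,798.00 − $3,700.00) = $610.23 + 39% × $98.00 = $648.45
Pension Levy: 3.7% × $4,530.00 = $167.61
Total: $648.45 + $167.61 = $816.06

$816.06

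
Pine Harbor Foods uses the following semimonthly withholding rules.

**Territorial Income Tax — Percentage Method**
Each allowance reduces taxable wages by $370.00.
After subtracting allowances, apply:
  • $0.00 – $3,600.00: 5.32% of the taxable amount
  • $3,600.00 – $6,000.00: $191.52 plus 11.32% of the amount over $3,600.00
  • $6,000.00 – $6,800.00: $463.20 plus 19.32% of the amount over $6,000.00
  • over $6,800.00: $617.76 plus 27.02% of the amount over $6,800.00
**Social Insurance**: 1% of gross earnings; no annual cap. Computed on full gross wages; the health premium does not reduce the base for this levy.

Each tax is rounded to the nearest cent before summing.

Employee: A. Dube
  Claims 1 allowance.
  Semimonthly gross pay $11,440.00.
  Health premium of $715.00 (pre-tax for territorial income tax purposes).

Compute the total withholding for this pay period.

Territorial Income Tax: taxable = $11,440.00 − $715.00 − 1×$370.00 = $10,355.00
  $617.76 + 27.02% × ($10,355.00 − $6,800.00) = $617.76 + 27.02% × $3,555.00 = $1,578.32
Social Insurance: 1% × $11,440.00 = $114.40
Total: $1,578.32 + $114.40 = $1,692.72

$1,692.72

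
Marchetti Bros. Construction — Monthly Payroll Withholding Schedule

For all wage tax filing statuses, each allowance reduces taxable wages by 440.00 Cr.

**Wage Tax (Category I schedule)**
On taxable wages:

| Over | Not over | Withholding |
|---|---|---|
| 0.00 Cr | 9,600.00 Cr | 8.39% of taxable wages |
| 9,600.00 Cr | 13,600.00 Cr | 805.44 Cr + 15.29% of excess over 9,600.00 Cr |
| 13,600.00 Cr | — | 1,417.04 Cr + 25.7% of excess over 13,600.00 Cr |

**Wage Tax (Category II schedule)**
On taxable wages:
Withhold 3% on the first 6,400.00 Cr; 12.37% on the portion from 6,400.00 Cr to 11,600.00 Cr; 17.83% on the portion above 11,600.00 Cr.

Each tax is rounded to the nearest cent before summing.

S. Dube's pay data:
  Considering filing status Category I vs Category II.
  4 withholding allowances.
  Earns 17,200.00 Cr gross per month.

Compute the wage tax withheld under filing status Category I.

1,889.92 Cr

Wage Tax (Category I): taxable = 17,200.00 Cr − 4×440.00 Cr = 15,440.00 Cr
  1,417.04 Cr + 25.7% × (15,440.00 Cr − 13,600.00 Cr) = 1,417.04 Cr + 25.7% × 1,840.00 Cr = 1,889.92 Cr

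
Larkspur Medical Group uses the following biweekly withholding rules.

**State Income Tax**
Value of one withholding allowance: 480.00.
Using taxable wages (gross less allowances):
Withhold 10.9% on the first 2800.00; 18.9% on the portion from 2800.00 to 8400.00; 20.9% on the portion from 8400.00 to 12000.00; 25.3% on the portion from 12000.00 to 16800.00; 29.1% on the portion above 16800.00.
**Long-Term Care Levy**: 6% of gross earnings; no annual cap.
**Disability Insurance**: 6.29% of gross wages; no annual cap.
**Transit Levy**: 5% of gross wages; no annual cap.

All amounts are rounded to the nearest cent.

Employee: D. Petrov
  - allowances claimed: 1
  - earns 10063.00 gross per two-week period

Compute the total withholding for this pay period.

State Income Tax: taxable = 10063.00 − 1×480.00 = 9583.00
  1363.60 + 20.9% × (9583.00 − 8400.00) = 1363.60 + 20.9% × 1183.00 = 1610.85
Long-Term Care Levy: 6% × 10063.00 = 603.78
Disability Insurance: 6.29% × 10063.00 = 632.96
Transit Levy: 5% × 10063.00 = 503.15
Total: 1610.85 + 603.78 + 632.96 + 503.15 = 3350.74

3350.74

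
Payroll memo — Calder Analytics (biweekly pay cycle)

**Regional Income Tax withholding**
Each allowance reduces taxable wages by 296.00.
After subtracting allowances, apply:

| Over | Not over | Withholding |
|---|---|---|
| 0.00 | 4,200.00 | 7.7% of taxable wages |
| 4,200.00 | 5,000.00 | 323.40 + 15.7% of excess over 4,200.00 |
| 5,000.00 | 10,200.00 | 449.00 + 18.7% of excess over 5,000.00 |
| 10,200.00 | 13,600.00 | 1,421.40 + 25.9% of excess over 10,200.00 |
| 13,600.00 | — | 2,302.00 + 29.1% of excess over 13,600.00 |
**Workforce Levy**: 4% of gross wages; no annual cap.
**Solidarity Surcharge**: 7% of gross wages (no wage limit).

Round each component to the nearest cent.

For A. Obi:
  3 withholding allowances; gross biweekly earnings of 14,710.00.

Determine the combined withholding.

3,984.70

Regional Income Tax: taxable = 14,710.00 − 3×296.00 = 13,822.00
  2,302.00 + 29.1% × (13,822.00 − 13,600.00) = 2,302.00 + 29.1% × 222.00 = 2,366.60
Workforce Levy: 4% × 14,710.00 = 588.40
Solidarity Surcharge: 7% × 14,710.00 = 1,029.70
Total: 2,366.60 + 588.40 + 1,029.70 = 3,984.70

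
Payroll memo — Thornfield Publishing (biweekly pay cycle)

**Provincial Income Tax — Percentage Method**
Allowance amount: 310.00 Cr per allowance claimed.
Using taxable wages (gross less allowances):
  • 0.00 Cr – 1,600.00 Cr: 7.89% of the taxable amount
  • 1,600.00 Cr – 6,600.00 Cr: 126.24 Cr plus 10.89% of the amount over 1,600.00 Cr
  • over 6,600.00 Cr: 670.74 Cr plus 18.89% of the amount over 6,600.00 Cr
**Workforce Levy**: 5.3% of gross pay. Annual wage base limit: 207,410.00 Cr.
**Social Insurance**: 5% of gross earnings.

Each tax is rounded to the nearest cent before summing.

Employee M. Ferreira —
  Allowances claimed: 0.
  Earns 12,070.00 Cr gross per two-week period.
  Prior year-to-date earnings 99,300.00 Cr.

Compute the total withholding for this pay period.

2,947.23 Cr

Provincial Income Tax: taxable = 12,070.00 Cr
  670.74 Cr + 18.89% × (12,070.00 Cr − 6,600.00 Cr) = 670.74 Cr + 18.89% × 5,470.00 Cr = 1,704.02 Cr
Workforce Levy: 5.3% × 12,070.00 Cr = 639.71 Cr
Social Insurance: 5% × 12,070.00 Cr = 603.50 Cr
Total: 1,704.02 Cr + 639.71 Cr + 603.50 Cr = 2,947.23 Cr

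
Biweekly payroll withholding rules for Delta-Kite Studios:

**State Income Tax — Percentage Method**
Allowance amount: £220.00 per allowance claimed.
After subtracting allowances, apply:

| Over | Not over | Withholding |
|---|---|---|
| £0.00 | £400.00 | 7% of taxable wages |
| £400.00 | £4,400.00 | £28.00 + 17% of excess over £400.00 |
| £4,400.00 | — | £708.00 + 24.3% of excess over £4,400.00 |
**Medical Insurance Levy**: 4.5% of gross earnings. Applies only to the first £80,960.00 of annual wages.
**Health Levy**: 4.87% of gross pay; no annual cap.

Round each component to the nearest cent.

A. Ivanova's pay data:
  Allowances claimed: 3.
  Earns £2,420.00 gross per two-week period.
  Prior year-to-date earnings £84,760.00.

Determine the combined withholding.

£377.05

State Income Tax: taxable = £2,420.00 − 3×£220.00 = £1,760.00
  £28.00 + 17% × (£1,760.00 − £400.00) = £28.00 + 17% × £1,360.00 = £259.20
Medical Insurance Levy: YTD £84,760.00 ≥ cap £80,960.00 → £0.00
Health Levy: 4.87% × £2,420.00 = £117.85
Total: £259.20 + £0.00 + £117.85 = £377.05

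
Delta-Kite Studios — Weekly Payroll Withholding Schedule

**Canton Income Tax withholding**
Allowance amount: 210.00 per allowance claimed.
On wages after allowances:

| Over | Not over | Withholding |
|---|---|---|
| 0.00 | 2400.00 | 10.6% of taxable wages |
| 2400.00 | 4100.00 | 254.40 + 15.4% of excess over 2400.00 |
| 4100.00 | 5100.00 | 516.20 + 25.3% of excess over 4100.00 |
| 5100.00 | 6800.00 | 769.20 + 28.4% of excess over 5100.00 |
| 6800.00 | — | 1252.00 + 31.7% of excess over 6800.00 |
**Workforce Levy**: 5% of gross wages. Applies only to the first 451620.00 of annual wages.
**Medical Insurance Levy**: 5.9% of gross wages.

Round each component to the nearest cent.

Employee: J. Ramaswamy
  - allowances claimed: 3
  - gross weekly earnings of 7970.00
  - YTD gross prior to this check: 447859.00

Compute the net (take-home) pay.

5888.54

Canton Income Tax: taxable = 7970.00 − 3×210.00 = 7340.00
  1252.00 + 31.7% × (7340.00 − 6800.00) = 1252.00 + 31.7% × 540.00 = 1423.18
Workforce Levy: cap 451620.00 − YTD 447859.00 = 3761.00 subject; 5% × 3761.00 = 188.05
Medical Insurance Levy: 5.9% × 7970.00 = 470.23
Total withheld: 1423.18 + 188.05 + 470.23 = 2081.46
Net pay: 7970.00 − 2081.46 = 5888.54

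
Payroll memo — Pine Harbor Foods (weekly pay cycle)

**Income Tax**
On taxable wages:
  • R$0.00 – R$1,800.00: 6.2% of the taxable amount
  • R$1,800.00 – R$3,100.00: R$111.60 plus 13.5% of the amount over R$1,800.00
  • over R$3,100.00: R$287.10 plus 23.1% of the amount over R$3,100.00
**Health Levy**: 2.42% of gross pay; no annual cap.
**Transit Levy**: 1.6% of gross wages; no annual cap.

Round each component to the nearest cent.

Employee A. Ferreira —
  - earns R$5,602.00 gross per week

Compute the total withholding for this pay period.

R$1,090.26

Income Tax: taxable = R$5,602.00
  R$287.10 + 23.1% × (R$5,602.00 − R$3,100.00) = R$287.10 + 23.1% × R$2,502.00 = R$865.06
Health Levy: 2.42% × R$5,602.00 = R$135.57
Transit Levy: 1.6% × R$5,602.00 = R$89.63
Total: R$865.06 + R$135.57 + R$89.63 = R$1,090.26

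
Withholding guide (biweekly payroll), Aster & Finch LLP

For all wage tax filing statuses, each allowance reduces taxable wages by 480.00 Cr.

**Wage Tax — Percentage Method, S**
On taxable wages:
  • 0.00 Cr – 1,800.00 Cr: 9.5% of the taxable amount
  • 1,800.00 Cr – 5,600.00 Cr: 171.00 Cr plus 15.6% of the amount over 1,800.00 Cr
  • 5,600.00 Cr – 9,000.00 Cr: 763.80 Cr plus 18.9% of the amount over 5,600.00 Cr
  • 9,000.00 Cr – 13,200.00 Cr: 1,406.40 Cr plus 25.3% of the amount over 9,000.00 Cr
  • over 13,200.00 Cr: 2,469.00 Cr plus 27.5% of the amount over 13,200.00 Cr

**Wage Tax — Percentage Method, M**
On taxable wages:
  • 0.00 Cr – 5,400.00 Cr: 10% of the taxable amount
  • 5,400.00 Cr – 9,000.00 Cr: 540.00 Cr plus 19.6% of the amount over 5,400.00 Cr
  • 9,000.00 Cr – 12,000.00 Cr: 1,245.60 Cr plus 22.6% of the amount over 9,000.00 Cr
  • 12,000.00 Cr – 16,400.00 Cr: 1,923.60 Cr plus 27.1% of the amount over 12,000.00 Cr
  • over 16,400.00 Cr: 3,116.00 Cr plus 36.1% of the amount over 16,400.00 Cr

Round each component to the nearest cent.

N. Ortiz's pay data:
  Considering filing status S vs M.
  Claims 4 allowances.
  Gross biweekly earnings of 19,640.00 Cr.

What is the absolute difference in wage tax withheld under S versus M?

119.48 Cr

Wage Tax (S): taxable = 19,640.00 Cr − 4×480.00 Cr = 17,720.00 Cr
  2,469.00 Cr + 27.5% × (17,720.00 Cr − 13,200.00 Cr) = 2,469.00 Cr + 27.5% × 4,520.00 Cr = 3,712.00 Cr
Wage Tax (M): taxable = 19,640.00 Cr − 4×480.00 Cr = 17,720.00 Cr
  3,116.00 Cr + 36.1% × (17,720.00 Cr − 16,400.00 Cr) = 3,116.00 Cr + 36.1% × 1,320.00 Cr = 3,592.52 Cr
Difference: |3,712.00 Cr − 3,592.52 Cr| = 119.48 Cr (higher under S)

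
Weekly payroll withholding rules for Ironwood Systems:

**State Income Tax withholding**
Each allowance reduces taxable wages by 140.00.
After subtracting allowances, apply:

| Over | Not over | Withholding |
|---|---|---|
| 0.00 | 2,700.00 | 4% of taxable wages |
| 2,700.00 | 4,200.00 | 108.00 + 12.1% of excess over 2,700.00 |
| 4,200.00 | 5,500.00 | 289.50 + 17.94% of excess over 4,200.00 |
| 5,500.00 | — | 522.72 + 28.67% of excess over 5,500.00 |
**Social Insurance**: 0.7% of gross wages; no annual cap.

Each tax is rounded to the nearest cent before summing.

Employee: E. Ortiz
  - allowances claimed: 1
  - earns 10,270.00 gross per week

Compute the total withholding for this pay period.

State Income Tax: taxable = 10,270.00 − 1×140.00 = 10,130.00
  522.72 + 28.67% × (10,130.00 − 5,500.00) = 522.72 + 28.67% × 4,630.00 = 1,850.14
Social Insurance: 0.7% × 10,270.00 = 71.89
Total: 1,850.14 + 71.89 = 1,922.03

1,922.03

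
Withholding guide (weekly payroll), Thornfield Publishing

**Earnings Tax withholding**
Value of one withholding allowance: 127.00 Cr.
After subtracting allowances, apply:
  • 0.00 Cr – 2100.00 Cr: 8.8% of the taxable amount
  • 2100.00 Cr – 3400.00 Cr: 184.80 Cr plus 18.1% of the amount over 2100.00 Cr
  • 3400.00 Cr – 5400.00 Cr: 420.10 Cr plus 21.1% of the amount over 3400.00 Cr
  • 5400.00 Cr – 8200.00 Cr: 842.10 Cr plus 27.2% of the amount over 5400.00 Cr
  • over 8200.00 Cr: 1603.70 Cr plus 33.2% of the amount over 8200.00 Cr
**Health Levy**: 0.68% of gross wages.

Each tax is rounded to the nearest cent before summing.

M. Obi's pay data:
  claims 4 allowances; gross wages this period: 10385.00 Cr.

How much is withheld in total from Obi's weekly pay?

Earnings Tax: taxable = 10385.00 Cr − 4×127.00 Cr = 9877.00 Cr
  1603.70 Cr + 33.2% × (9877.00 Cr − 8200.00 Cr) = 1603.70 Cr + 33.2% × 1677.00 Cr = 2160.46 Cr
Health Levy: 0.68% × 10385.00 Cr = 70.62 Cr
Total: 2160.46 Cr + 70.62 Cr = 2231.08 Cr

2231.08 Cr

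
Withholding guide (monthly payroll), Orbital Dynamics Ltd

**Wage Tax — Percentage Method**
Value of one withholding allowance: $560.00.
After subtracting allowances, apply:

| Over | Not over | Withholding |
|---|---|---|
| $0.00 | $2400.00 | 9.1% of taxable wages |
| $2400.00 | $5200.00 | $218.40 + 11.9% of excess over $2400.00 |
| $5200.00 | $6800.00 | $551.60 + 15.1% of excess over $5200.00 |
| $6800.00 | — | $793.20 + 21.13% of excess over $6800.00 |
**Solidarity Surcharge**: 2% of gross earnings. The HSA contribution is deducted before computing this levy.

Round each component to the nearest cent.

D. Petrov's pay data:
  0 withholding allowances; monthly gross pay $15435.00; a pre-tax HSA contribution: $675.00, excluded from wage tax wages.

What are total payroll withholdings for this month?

Wage Tax: taxable = $15435.00 − $675.00 = $14760.00
  $793.20 + 21.13% × ($14760.00 − $6800.00) = $793.20 + 21.13% × $7960.00 = $2475.15
Solidarity Surcharge: 2% × $14760.00 = $295.20
Total: $2475.15 + $295.20 = $2770.35

$2770.35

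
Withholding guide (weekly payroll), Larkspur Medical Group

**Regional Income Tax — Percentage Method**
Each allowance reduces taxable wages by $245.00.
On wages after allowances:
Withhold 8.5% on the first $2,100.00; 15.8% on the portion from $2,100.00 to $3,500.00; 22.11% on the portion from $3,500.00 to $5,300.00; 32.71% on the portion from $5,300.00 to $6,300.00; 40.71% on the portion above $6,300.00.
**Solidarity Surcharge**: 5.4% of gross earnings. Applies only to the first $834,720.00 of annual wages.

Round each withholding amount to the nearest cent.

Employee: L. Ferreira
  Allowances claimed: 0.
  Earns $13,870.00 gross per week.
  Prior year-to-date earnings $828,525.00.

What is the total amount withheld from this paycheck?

Regional Income Tax: taxable = $13,870.00
  $1,124.78 + 40.71% × ($13,870.00 − $6,300.00) = $1,124.78 + 40.71% × $7,570.00 = $4,206.53
Solidarity Surcharge: cap $834,720.00 − YTD $828,525.00 = $6,195.00 subject; 5.4% × $6,195.00 = $334.53
Total: $4,206.53 + $334.53 = $4,541.06

$4,541.06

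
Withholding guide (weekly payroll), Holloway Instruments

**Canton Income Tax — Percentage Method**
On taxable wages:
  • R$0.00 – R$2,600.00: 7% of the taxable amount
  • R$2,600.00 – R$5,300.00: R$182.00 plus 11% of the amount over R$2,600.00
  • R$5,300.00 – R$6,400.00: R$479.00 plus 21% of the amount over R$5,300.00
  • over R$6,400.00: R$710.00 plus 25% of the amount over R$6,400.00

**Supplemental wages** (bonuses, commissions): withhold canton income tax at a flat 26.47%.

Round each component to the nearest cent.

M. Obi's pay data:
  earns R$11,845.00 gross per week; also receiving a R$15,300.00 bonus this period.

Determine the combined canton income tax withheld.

R$6,121.16

Canton Income Tax: taxable = R$11,845.00
  R$710.00 + 25% × (R$11,845.00 − R$6,400.00) = R$710.00 + 25% × R$5,445.00 = R$2,071.25
Supplemental (26.47% flat on bonus): 26.47% × R$15,300.00 = R$4,049.91
Total canton income tax: R$2,071.25 + R$4,049.91 = R$6,121.16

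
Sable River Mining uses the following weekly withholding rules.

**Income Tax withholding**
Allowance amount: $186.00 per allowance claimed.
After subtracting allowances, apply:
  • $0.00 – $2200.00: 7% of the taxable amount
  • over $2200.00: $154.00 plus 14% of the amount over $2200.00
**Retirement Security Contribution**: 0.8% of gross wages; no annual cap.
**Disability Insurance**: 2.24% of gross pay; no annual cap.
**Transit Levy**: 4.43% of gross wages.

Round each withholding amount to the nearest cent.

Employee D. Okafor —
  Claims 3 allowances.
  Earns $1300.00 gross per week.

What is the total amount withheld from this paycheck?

$149.05

Income Tax: taxable = $1300.00 − 3×$186.00 = $742.00
  7% × $742.00 = $51.94
Retirement Security Contribution: 0.8% × $1300.00 = $10.40
Disability Insurance: 2.24% × $1300.00 = $29.12
Transit Levy: 4.43% × $1300.00 = $57.59
Total: $51.94 + $10.40 + $29.12 + $57.59 = $149.05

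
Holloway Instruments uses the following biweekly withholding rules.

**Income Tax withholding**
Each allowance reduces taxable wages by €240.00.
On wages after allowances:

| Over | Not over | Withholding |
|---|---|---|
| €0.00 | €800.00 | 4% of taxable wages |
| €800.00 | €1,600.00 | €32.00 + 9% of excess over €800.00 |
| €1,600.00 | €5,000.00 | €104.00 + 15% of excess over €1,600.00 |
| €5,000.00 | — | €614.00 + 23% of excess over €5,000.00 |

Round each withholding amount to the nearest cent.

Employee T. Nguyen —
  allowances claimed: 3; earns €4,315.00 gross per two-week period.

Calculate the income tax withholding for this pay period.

Income Tax: taxable = €4,315.00 − 3×€240.00 = €3,595.00
  €104.00 + 15% × (€3,595.00 − €1,600.00) = €104.00 + 15% × €1,995.00 = €403.25

€403.25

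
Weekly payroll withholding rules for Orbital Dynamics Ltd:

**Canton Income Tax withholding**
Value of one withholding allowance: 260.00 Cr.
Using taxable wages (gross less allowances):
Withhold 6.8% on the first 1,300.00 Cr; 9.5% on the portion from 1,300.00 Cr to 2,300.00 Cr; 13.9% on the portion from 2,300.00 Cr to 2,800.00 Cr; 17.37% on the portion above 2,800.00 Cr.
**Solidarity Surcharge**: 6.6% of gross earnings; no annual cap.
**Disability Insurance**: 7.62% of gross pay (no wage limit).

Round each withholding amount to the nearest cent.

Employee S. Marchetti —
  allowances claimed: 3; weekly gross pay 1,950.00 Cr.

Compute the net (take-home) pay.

Canton Income Tax: taxable = 1,950.00 Cr − 3×260.00 Cr = 1,170.00 Cr
  6.8% × 1,170.00 Cr = 79.56 Cr
Solidarity Surcharge: 6.6% × 1,950.00 Cr = 128.70 Cr
Disability Insurance: 7.62% × 1,950.00 Cr = 148.59 Cr
Total withheld: 79.56 Cr + 128.70 Cr + 148.59 Cr = 356.85 Cr
Net pay: 1,950.00 Cr − 356.85 Cr = 1,593.15 Cr

1,593.15 Cr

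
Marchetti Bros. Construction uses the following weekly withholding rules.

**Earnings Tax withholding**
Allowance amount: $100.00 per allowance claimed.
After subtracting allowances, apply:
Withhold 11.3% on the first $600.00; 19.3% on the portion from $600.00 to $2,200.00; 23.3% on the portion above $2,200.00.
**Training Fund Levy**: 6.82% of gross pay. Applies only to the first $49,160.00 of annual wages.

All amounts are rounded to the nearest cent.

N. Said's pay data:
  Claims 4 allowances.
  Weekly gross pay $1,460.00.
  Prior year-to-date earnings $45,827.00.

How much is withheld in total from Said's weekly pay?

Earnings Tax: taxable = $1,460.00 − 4×$100.00 = $1,060.00
  $67.80 + 19.3% × ($1,060.00 − $600.00) = $67.80 + 19.3% × $460.00 = $156.58
Training Fund Levy: 6.82% × $1,460.00 = $99.57
Total: $156.58 + $99.57 = $256.15

$256.15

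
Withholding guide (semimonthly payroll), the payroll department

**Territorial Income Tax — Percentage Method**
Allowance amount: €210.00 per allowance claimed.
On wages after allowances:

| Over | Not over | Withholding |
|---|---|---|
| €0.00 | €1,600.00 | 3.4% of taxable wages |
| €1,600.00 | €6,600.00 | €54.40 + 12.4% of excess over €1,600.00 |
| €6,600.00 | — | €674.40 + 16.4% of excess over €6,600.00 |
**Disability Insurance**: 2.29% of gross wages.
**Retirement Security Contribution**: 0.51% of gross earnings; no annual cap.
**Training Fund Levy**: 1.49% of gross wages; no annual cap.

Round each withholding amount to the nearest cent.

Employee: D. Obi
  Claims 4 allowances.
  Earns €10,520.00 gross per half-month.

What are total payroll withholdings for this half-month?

Territorial Income Tax: taxable = €10,520.00 − 4×€210.00 = €9,680.00
  €674.40 + 16.4% × (€9,680.00 − €6,600.00) = €674.40 + 16.4% × €3,080.00 = €1,179.52
Disability Insurance: 2.29% × €10,520.00 = €240.91
Retirement Security Contribution: 0.51% × €10,520.00 = €53.65
Training Fund Levy: 1.49% × €10,520.00 = €156.75
Total: €1,179.52 + €240.91 + €53.65 + €156.75 = €1,630.83

€1,630.83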